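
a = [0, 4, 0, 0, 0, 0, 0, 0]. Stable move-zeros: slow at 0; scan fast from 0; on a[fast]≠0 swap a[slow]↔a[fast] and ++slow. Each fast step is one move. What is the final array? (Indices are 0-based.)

[4, 0, 0, 0, 0, 0, 0, 0]

slow=0 fast=0: a[fast]=0, fast++
slow=0 fast=1: a[fast]=4≠0 swap→a[0]=4, slow++,fast++
slow=1 fast=2: a[fast]=0, fast++
slow=1 fast=3: a[fast]=0, fast++
slow=1 fast=4: a[fast]=0, fast++
slow=1 fast=5: a[fast]=0, fast++
slow=1 fast=6: a[fast]=0, fast++
slow=1 fast=7: a[fast]=0, fast++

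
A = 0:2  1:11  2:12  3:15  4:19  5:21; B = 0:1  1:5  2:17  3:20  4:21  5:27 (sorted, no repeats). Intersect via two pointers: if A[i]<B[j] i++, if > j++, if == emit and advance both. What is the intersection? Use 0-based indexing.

intersection = [21]

i=0 j=0: 2>1, j++
i=0 j=1: 2<5, i++
i=1 j=1: 11>5, j++
i=1 j=2: 11<17, i++
i=2 j=2: 12<17, i++
i=3 j=2: 15<17, i++
i=4 j=2: 19>17, j++
i=4 j=3: 19<20, i++
i=5 j=3: 21>20, j++
i=5 j=4: 21==21 emit, i++,j++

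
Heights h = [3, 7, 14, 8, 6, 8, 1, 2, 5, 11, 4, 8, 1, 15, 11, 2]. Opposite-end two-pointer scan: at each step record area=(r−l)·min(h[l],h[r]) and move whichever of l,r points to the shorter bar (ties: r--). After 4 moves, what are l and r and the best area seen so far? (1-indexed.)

l=3, r=14, best area=132

[1,16] min(3,2)*15=30 best=30 * → r--
[1,15] min(3,11)*14=42 best=42 * → l++
[2,15] min(7,11)*13=91 best=91 * → l++
[3,15] min(14,11)*12=132 best=132 * → r--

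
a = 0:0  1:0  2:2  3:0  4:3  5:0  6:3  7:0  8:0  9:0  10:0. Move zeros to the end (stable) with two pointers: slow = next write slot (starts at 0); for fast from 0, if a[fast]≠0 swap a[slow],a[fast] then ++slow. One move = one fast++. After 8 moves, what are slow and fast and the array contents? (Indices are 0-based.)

(s=0,f=0) a[fast]=0 → fast++
(s=0,f=1) a[fast]=0 → fast++
(s=0,f=2) a[fast]=2≠0 swap→a[0]=2 → slow++,fast++
(s=1,f=3) a[fast]=0 → fast++
(s=1,f=4) a[fast]=3≠0 swap→a[1]=3 → slow++,fast++
(s=2,f=5) a[fast]=0 → fast++
(s=2,f=6) a[fast]=3≠0 swap→a[2]=3 → slow++,fast++
(s=3,f=7) a[fast]=0 → fast++

slow=3, fast=8, a=[2, 3, 3, 0, 0, 0, 0, 0, 0, 0, 0]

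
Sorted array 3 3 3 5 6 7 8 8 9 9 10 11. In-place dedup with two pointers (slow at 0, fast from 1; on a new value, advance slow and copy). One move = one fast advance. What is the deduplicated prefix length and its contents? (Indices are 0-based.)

(s=0,f=1) a[fast]=3=a[slow] dup → fast++
(s=0,f=2) a[fast]=3=a[slow] dup → fast++
(s=0,f=3) a[fast]=5≠a[slow]=3 write a[1]=5 → slow++,fast++
(s=1,f=4) a[fast]=6≠a[slow]=5 write a[2]=6 → slow++,fast++
(s=2,f=5) a[fast]=7≠a[slow]=6 write a[3]=7 → slow++,fast++
(s=3,f=6) a[fast]=8≠a[slow]=7 write a[4]=8 → slow++,fast++
(s=4,f=7) a[fast]=8=a[slow] dup → fast++
(s=4,f=8) a[fast]=9≠a[slow]=8 write a[5]=9 → slow++,fast++
(s=5,f=9) a[fast]=9=a[slow] dup → fast++
(s=5,f=10) a[fast]=10≠a[slow]=9 write a[6]=10 → slow++,fast++
(s=6,f=11) a[fast]=11≠a[slow]=10 write a[7]=11 → slow++,fast++

length 8; prefix = [3, 5, 6, 7, 8, 9, 10, 11]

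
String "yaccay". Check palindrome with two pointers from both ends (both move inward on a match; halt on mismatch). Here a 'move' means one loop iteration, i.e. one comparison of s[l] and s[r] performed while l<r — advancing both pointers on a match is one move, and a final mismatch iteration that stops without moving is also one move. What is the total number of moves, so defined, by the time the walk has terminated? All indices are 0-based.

[0,5] 'y'=='y' → l++,r--
[1,4] 'a'=='a' → l++,r--
[2,3] 'c'=='c' → l++,r--

3 moves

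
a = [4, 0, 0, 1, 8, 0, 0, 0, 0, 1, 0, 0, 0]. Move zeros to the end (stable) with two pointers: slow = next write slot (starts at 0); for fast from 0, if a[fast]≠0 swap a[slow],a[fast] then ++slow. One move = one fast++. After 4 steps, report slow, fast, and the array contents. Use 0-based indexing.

slow=2, fast=4, a=[4, 1, 0, 0, 8, 0, 0, 0, 0, 1, 0, 0, 0]

slow=0 fast=0: a[fast]=4≠0 swap→a[0]=4, slow++,fast++
slow=1 fast=1: a[fast]=0, fast++
slow=1 fast=2: a[fast]=0, fast++
slow=1 fast=3: a[fast]=1≠0 swap→a[1]=1, slow++,fast++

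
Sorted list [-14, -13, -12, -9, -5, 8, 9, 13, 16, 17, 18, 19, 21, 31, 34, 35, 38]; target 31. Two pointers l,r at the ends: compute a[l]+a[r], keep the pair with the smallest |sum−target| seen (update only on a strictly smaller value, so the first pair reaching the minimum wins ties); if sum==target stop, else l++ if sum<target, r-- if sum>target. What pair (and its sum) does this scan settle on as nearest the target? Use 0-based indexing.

pair (13, 18) with sum 31 (|Δ|=0)

[0,16] -14+38=24 d=7 * → l++
[1,16] -13+38=25 d=6 * → l++
[2,16] -12+38=26 d=5 * → l++
[3,16] -9+38=29 d=2 * → l++
[4,16] -5+38=33 d=2 → r--
[4,15] -5+35=30 d=1 * → l++
[5,15] 8+35=43 d=12 → r--
[5,14] 8+34=42 d=11 → r--
[5,13] 8+31=39 d=8 → r--
[5,12] 8+21=29 d=2 → l++
[6,12] 9+21=30 d=1 → l++
[7,12] 13+21=34 d=3 → r--
[7,11] 13+19=32 d=1 → r--
[7,10] 13+18=31 d=0 * → stop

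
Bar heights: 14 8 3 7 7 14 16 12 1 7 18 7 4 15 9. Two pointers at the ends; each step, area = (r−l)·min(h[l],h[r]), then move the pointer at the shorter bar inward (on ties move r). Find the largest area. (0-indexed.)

max area = 182

[0,14] min(14,9)*14=126 best=126 * → r--
[0,13] min(14,15)*13=182 best=182 * → l++
[1,13] min(8,15)*12=96 best=182 → l++
[2,13] min(3,15)*11=33 best=182 → l++
[3,13] min(7,15)*10=70 best=182 → l++
[4,13] min(7,15)*9=63 best=182 → l++
[5,13] min(14,15)*8=112 best=182 → l++
[6,13] min(16,15)*7=105 best=182 → r--
[6,12] min(16,4)*6=24 best=182 → r--
[6,11] min(16,7)*5=35 best=182 → r--
[6,10] min(16,18)*4=64 best=182 → l++
[7,10] min(12,18)*3=36 best=182 → l++
[8,10] min(1,18)*2=2 best=182 → l++
[9,10] min(7,18)*1=7 best=182 → l++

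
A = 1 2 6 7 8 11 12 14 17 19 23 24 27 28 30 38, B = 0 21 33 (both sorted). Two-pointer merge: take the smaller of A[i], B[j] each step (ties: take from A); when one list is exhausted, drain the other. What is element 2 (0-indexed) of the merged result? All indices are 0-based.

i=0 j=0: A[i]=1>B[j]=0 take 0, j++
i=0 j=1: A[i]=1<=B[j]=21 take 1, i++
i=1 j=1: A[i]=2<=B[j]=21 take 2, i++
i=2 j=1: A[i]=6<=B[j]=21 take 6, i++
i=3 j=1: A[i]=7<=B[j]=21 take 7, i++
i=4 j=1: A[i]=8<=B[j]=21 take 8, i++
i=5 j=1: A[i]=11<=B[j]=21 take 11, i++
i=6 j=1: A[i]=12<=B[j]=21 take 12, i++
i=7 j=1: A[i]=14<=B[j]=21 take 14, i++
i=8 j=1: A[i]=17<=B[j]=21 take 17, i++
i=9 j=1: A[i]=19<=B[j]=21 take 19, i++
i=10 j=1: A[i]=23>B[j]=21 take 21, j++
i=10 j=2: A[i]=23<=B[j]=33 take 23, i++
i=11 j=2: A[i]=24<=B[j]=33 take 24, i++
i=12 j=2: A[i]=27<=B[j]=33 take 27, i++
i=13 j=2: A[i]=28<=B[j]=33 take 28, i++
i=14 j=2: A[i]=30<=B[j]=33 take 30, i++
i=15 j=2: A[i]=38>B[j]=33 take 33, j++
i=15 j=3: B done, take A[i]=38, i++

merged[2] = 2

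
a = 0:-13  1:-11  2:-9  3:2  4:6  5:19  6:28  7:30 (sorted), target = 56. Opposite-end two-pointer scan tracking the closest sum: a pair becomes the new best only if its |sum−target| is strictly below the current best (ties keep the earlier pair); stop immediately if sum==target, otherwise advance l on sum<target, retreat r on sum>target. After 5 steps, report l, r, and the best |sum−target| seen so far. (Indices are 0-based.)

l=5, r=7, best |Δ|=20

[0,7] -13+30=17 d=39 * → l++
[1,7] -11+30=19 d=37 * → l++
[2,7] -9+30=21 d=35 * → l++
[3,7] 2+30=32 d=24 * → l++
[4,7] 6+30=36 d=20 * → l++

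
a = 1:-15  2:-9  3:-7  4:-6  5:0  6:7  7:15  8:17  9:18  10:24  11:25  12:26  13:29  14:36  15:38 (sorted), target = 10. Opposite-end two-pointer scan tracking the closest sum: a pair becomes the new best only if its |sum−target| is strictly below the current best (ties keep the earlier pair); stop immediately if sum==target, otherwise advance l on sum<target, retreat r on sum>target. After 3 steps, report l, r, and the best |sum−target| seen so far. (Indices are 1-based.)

l=1, r=12, best |Δ|=4

l=1 r=15: -15+38=23 d=13 *, r--
l=1 r=14: -15+36=21 d=11 *, r--
l=1 r=13: -15+29=14 d=4 *, r--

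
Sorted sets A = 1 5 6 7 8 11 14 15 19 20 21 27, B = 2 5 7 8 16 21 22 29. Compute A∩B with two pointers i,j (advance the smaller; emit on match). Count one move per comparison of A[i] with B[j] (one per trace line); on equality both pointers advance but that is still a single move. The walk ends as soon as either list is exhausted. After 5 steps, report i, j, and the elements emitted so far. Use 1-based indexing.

[i=1,j=1] 1<2 → i++
[i=2,j=1] 5>2 → j++
[i=2,j=2] 5==5 emit → i++,j++
[i=3,j=3] 6<7 → i++
[i=4,j=3] 7==7 emit → i++,j++

i=5, j=4, emitted=[5, 7]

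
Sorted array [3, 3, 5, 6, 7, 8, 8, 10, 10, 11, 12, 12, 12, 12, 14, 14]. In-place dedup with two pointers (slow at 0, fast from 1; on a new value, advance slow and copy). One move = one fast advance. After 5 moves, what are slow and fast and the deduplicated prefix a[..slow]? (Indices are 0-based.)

(s=0,f=1) a[fast]=3=a[slow] dup → fast++
(s=0,f=2) a[fast]=5≠a[slow]=3 write a[1]=5 → slow++,fast++
(s=1,f=3) a[fast]=6≠a[slow]=5 write a[2]=6 → slow++,fast++
(s=2,f=4) a[fast]=7≠a[slow]=6 write a[3]=7 → slow++,fast++
(s=3,f=5) a[fast]=8≠a[slow]=7 write a[4]=8 → slow++,fast++

slow=4, fast=6, prefix=[3, 5, 6, 7, 8]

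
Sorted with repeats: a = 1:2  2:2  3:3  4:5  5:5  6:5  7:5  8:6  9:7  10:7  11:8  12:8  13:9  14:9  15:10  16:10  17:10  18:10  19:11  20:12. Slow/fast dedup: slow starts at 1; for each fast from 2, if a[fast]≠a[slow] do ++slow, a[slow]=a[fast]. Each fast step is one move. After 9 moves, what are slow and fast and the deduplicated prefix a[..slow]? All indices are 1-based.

slow=5, fast=11, prefix=[2, 3, 5, 6, 7]

slow=1 fast=2: a[fast]=2=a[slow] dup, fast++
slow=1 fast=3: a[fast]=3≠a[slow]=2 write a[2]=3, slow++,fast++
slow=2 fast=4: a[fast]=5≠a[slow]=3 write a[3]=5, slow++,fast++
slow=3 fast=5: a[fast]=5=a[slow] dup, fast++
slow=3 fast=6: a[fast]=5=a[slow] dup, fast++
slow=3 fast=7: a[fast]=5=a[slow] dup, fast++
slow=3 fast=8: a[fast]=6≠a[slow]=5 write a[4]=6, slow++,fast++
slow=4 fast=9: a[fast]=7≠a[slow]=6 write a[5]=7, slow++,fast++
slow=5 fast=10: a[fast]=7=a[slow] dup, fast++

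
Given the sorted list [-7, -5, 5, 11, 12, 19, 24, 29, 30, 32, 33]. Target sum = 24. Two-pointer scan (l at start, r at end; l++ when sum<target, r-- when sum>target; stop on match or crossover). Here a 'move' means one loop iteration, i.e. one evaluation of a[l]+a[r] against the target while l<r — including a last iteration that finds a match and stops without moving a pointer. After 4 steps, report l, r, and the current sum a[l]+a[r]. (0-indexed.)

l=1, r=7, sum=24

l=0 r=10: -7+33=26 >24, r--
l=0 r=9: -7+32=25 >24, r--
l=0 r=8: -7+30=23 <24, l++
l=1 r=8: -5+30=25 >24, r--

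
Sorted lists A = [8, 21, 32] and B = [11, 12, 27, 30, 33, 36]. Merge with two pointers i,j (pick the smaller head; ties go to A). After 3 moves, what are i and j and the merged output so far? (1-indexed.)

i=2, j=3, merged so far=[8, 11, 12]

[i=1,j=1] A[i]=8<=B[j]=11 take 8 → i++
[i=2,j=1] A[i]=21>B[j]=11 take 11 → j++
[i=2,j=2] A[i]=21>B[j]=12 take 12 → j++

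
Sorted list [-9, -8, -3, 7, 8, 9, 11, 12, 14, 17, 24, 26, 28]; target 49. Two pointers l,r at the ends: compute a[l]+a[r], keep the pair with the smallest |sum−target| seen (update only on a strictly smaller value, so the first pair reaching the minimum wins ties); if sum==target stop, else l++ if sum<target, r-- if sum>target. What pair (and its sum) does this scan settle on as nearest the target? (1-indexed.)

pair (24, 26) with sum 50 (|Δ|=1)

l=1 r=13: -9+28=19 d=30 *, l++
l=2 r=13: -8+28=20 d=29 *, l++
l=3 r=13: -3+28=25 d=24 *, l++
l=4 r=13: 7+28=35 d=14 *, l++
l=5 r=13: 8+28=36 d=13 *, l++
l=6 r=13: 9+28=37 d=12 *, l++
l=7 r=13: 11+28=39 d=10 *, l++
l=8 r=13: 12+28=40 d=9 *, l++
l=9 r=13: 14+28=42 d=7 *, l++
l=10 r=13: 17+28=45 d=4 *, l++
l=11 r=13: 24+28=52 d=3 *, r--
l=11 r=12: 24+26=50 d=1 *, r--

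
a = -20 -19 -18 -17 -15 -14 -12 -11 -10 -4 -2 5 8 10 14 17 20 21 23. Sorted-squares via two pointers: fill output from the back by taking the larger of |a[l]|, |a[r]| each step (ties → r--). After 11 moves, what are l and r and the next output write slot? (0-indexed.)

[0,18] |-20|<=|23| out[18]=529 → r--
[0,17] |-20|<=|21| out[17]=441 → r--
[0,16] |-20|<=|20| out[16]=400 → r--
[0,15] |-20|>|17| out[15]=400 → l++
[1,15] |-19|>|17| out[14]=361 → l++
[2,15] |-18|>|17| out[13]=324 → l++
[3,15] |-17|<=|17| out[12]=289 → r--
[3,14] |-17|>|14| out[11]=289 → l++
[4,14] |-15|>|14| out[10]=225 → l++
[5,14] |-14|<=|14| out[9]=196 → r--
[5,13] |-14|>|10| out[8]=196 → l++

l=6, r=13, next write slot=7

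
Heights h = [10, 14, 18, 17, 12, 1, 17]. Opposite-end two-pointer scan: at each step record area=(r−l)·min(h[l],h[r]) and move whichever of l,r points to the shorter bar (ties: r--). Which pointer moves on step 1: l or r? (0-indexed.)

l=0 r=6: min(10,17)*6=60 best=60 *, l++

l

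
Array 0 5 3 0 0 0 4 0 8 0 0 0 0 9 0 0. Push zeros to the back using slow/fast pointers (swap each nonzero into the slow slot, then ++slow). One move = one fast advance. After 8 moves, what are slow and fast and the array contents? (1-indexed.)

slow=4, fast=9, a=[5, 3, 4, 0, 0, 0, 0, 0, 8, 0, 0, 0, 0, 9, 0, 0]

(s=1,f=1) a[fast]=0 → fast++
(s=1,f=2) a[fast]=5≠0 swap→a[1]=5 → slow++,fast++
(s=2,f=3) a[fast]=3≠0 swap→a[2]=3 → slow++,fast++
(s=3,f=4) a[fast]=0 → fast++
(s=3,f=5) a[fast]=0 → fast++
(s=3,f=6) a[fast]=0 → fast++
(s=3,f=7) a[fast]=4≠0 swap→a[3]=4 → slow++,fast++
(s=4,f=8) a[fast]=0 → fast++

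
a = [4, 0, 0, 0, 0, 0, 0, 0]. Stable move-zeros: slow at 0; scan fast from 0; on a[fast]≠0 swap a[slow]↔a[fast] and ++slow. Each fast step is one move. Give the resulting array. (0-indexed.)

(s=0,f=0) a[fast]=4≠0 swap→a[0]=4 → slow++,fast++
(s=1,f=1) a[fast]=0 → fast++
(s=1,f=2) a[fast]=0 → fast++
(s=1,f=3) a[fast]=0 → fast++
(s=1,f=4) a[fast]=0 → fast++
(s=1,f=5) a[fast]=0 → fast++
(s=1,f=6) a[fast]=0 → fast++
(s=1,f=7) a[fast]=0 → fast++

[4, 0, 0, 0, 0, 0, 0, 0]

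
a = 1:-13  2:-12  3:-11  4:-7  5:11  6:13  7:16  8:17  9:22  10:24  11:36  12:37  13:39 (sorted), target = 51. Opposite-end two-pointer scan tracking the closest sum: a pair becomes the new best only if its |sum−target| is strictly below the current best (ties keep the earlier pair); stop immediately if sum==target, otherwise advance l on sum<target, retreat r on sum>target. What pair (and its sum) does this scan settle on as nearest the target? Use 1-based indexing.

pair (11, 39) with sum 50 (|Δ|=1)

l=1 r=13: -13+39=26 d=25 *, l++
l=2 r=13: -12+39=27 d=24 *, l++
l=3 r=13: -11+39=28 d=23 *, l++
l=4 r=13: -7+39=32 d=19 *, l++
l=5 r=13: 11+39=50 d=1 *, l++
l=6 r=13: 13+39=52 d=1, r--
l=6 r=12: 13+37=50 d=1, l++
l=7 r=12: 16+37=53 d=2, r--
l=7 r=11: 16+36=52 d=1, r--
l=7 r=10: 16+24=40 d=11, l++
l=8 r=10: 17+24=41 d=10, l++
l=9 r=10: 22+24=46 d=5, l++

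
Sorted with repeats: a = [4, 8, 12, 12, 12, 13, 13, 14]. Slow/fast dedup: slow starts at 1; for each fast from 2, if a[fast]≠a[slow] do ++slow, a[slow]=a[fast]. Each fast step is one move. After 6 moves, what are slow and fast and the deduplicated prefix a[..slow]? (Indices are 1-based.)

(s=1,f=2) a[fast]=8≠a[slow]=4 write a[2]=8 → slow++,fast++
(s=2,f=3) a[fast]=12≠a[slow]=8 write a[3]=12 → slow++,fast++
(s=3,f=4) a[fast]=12=a[slow] dup → fast++
(s=3,f=5) a[fast]=12=a[slow] dup → fast++
(s=3,f=6) a[fast]=13≠a[slow]=12 write a[4]=13 → slow++,fast++
(s=4,f=7) a[fast]=13=a[slow] dup → fast++

slow=4, fast=8, prefix=[4, 8, 12, 13]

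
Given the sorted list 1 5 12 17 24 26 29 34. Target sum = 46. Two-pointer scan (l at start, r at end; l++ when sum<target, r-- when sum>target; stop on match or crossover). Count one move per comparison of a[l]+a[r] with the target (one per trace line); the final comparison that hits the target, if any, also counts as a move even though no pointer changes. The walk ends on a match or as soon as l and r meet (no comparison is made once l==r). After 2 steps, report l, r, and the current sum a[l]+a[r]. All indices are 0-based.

l=2, r=7, sum=46

l=0 r=7: 1+34=35 <46, l++
l=1 r=7: 5+34=39 <46, l++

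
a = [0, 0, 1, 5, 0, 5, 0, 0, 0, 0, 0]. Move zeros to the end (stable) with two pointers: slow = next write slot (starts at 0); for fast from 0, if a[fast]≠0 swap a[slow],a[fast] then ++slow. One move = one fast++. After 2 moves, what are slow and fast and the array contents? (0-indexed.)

slow=0, fast=2, a=[0, 0, 1, 5, 0, 5, 0, 0, 0, 0, 0]

slow=0 fast=0: a[fast]=0, fast++
slow=0 fast=1: a[fast]=0, fast++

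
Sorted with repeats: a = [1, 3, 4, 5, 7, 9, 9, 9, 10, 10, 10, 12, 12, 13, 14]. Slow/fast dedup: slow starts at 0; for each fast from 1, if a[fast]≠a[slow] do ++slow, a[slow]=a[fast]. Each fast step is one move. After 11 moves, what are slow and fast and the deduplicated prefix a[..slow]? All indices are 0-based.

slow=7, fast=12, prefix=[1, 3, 4, 5, 7, 9, 10, 12]

slow=0 fast=1: a[fast]=3≠a[slow]=1 write a[1]=3, slow++,fast++
slow=1 fast=2: a[fast]=4≠a[slow]=3 write a[2]=4, slow++,fast++
slow=2 fast=3: a[fast]=5≠a[slow]=4 write a[3]=5, slow++,fast++
slow=3 fast=4: a[fast]=7≠a[slow]=5 write a[4]=7, slow++,fast++
slow=4 fast=5: a[fast]=9≠a[slow]=7 write a[5]=9, slow++,fast++
slow=5 fast=6: a[fast]=9=a[slow] dup, fast++
slow=5 fast=7: a[fast]=9=a[slow] dup, fast++
slow=5 fast=8: a[fast]=10≠a[slow]=9 write a[6]=10, slow++,fast++
slow=6 fast=9: a[fast]=10=a[slow] dup, fast++
slow=6 fast=10: a[fast]=10=a[slow] dup, fast++
slow=6 fast=11: a[fast]=12≠a[slow]=10 write a[7]=12, slow++,fast++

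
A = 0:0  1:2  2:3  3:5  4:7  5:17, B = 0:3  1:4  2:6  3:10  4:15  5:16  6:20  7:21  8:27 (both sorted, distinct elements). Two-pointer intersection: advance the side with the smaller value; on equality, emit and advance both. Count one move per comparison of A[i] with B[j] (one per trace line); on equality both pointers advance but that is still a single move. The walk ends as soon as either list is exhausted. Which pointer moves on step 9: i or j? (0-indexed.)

[i=0,j=0] 0<3 → i++
[i=1,j=0] 2<3 → i++
[i=2,j=0] 3==3 emit → i++,j++
[i=3,j=1] 5>4 → j++
[i=3,j=2] 5<6 → i++
[i=4,j=2] 7>6 → j++
[i=4,j=3] 7<10 → i++
[i=5,j=3] 17>10 → j++
[i=5,j=4] 17>15 → j++

j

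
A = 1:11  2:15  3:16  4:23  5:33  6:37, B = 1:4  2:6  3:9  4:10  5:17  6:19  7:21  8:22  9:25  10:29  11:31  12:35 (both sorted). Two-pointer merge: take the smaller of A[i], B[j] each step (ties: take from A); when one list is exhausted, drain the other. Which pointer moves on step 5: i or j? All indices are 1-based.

i

[i=1,j=1] A[i]=11>B[j]=4 take 4 → j++
[i=1,j=2] A[i]=11>B[j]=6 take 6 → j++
[i=1,j=3] A[i]=11>B[j]=9 take 9 → j++
[i=1,j=4] A[i]=11>B[j]=10 take 10 → j++
[i=1,j=5] A[i]=11<=B[j]=17 take 11 → i++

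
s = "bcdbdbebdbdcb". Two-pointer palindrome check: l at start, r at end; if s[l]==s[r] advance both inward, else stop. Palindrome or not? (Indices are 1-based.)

palindrome

l=1 r=13: 'b'=='b', l++,r--
l=2 r=12: 'c'=='c', l++,r--
l=3 r=11: 'd'=='d', l++,r--
l=4 r=10: 'b'=='b', l++,r--
l=5 r=9: 'd'=='d', l++,r--
l=6 r=8: 'b'=='b', l++,r--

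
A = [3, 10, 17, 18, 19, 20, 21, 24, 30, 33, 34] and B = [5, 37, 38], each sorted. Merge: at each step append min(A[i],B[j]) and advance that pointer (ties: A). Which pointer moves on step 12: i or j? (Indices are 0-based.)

i

i=0 j=0: A[i]=3<=B[j]=5 take 3, i++
i=1 j=0: A[i]=10>B[j]=5 take 5, j++
i=1 j=1: A[i]=10<=B[j]=37 take 10, i++
i=2 j=1: A[i]=17<=B[j]=37 take 17, i++
i=3 j=1: A[i]=18<=B[j]=37 take 18, i++
i=4 j=1: A[i]=19<=B[j]=37 take 19, i++
i=5 j=1: A[i]=20<=B[j]=37 take 20, i++
i=6 j=1: A[i]=21<=B[j]=37 take 21, i++
i=7 j=1: A[i]=24<=B[j]=37 take 24, i++
i=8 j=1: A[i]=30<=B[j]=37 take 30, i++
i=9 j=1: A[i]=33<=B[j]=37 take 33, i++
i=10 j=1: A[i]=34<=B[j]=37 take 34, i++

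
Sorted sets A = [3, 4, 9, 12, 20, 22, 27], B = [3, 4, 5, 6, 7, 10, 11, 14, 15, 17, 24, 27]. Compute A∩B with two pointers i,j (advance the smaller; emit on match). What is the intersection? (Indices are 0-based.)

intersection = [3, 4, 27]

i=0 j=0: 3==3 emit, i++,j++
i=1 j=1: 4==4 emit, i++,j++
i=2 j=2: 9>5, j++
i=2 j=3: 9>6, j++
i=2 j=4: 9>7, j++
i=2 j=5: 9<10, i++
i=3 j=5: 12>10, j++
i=3 j=6: 12>11, j++
i=3 j=7: 12<14, i++
i=4 j=7: 20>14, j++
i=4 j=8: 20>15, j++
i=4 j=9: 20>17, j++
i=4 j=10: 20<24, i++
i=5 j=10: 22<24, i++
i=6 j=10: 27>24, j++
i=6 j=11: 27==27 emit, i++,j++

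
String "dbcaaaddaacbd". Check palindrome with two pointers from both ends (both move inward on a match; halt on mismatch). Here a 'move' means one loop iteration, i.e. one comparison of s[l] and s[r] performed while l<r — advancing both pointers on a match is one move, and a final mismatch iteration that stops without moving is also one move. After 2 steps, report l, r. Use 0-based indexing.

l=2, r=10

l=0 r=12: 'd'=='d', l++,r--
l=1 r=11: 'b'=='b', l++,r--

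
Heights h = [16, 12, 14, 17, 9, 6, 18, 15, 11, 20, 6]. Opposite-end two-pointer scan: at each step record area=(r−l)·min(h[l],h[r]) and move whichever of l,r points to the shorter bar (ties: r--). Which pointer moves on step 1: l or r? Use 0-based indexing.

r

l=0 r=10: min(16,6)*10=60 best=60 *, r--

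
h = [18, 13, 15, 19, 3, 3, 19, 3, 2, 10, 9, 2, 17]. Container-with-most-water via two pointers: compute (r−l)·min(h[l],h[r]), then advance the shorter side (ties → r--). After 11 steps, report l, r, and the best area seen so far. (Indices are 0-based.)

[0,12] min(18,17)*12=204 best=204 * → r--
[0,11] min(18,2)*11=22 best=204 → r--
[0,10] min(18,9)*10=90 best=204 → r--
[0,9] min(18,10)*9=90 best=204 → r--
[0,8] min(18,2)*8=16 best=204 → r--
[0,7] min(18,3)*7=21 best=204 → r--
[0,6] min(18,19)*6=108 best=204 → l++
[1,6] min(13,19)*5=65 best=204 → l++
[2,6] min(15,19)*4=60 best=204 → l++
[3,6] min(19,19)*3=57 best=204 → r--
[3,5] min(19,3)*2=6 best=204 → r--

l=3, r=4, best area=204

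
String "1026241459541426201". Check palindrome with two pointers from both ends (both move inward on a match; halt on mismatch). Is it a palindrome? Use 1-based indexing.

[1,19] '1'=='1' → l++,r--
[2,18] '0'=='0' → l++,r--
[3,17] '2'=='2' → l++,r--
[4,16] '6'=='6' → l++,r--
[5,15] '2'=='2' → l++,r--
[6,14] '4'=='4' → l++,r--
[7,13] '1'=='1' → l++,r--
[8,12] '4'=='4' → l++,r--
[9,11] '5'=='5' → l++,r--

palindrome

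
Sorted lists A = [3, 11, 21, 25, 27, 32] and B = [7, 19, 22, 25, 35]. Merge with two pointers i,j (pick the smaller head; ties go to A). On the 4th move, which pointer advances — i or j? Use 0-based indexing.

i=0 j=0: A[i]=3<=B[j]=7 take 3, i++
i=1 j=0: A[i]=11>B[j]=7 take 7, j++
i=1 j=1: A[i]=11<=B[j]=19 take 11, i++
i=2 j=1: A[i]=21>B[j]=19 take 19, j++

j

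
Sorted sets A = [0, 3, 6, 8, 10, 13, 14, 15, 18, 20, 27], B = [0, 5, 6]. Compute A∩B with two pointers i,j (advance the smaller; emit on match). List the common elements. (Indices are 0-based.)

intersection = [0, 6]

[i=0,j=0] 0==0 emit → i++,j++
[i=1,j=1] 3<5 → i++
[i=2,j=1] 6>5 → j++
[i=2,j=2] 6==6 emit → i++,j++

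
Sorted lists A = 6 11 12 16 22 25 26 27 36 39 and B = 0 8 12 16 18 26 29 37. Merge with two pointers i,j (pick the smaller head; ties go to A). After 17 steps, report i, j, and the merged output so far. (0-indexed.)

i=0 j=0: A[i]=6>B[j]=0 take 0, j++
i=0 j=1: A[i]=6<=B[j]=8 take 6, i++
i=1 j=1: A[i]=11>B[j]=8 take 8, j++
i=1 j=2: A[i]=11<=B[j]=12 take 11, i++
i=2 j=2: A[i]=12<=B[j]=12 take 12, i++
i=3 j=2: A[i]=16>B[j]=12 take 12, j++
i=3 j=3: A[i]=16<=B[j]=16 take 16, i++
i=4 j=3: A[i]=22>B[j]=16 take 16, j++
i=4 j=4: A[i]=22>B[j]=18 take 18, j++
i=4 j=5: A[i]=22<=B[j]=26 take 22, i++
i=5 j=5: A[i]=25<=B[j]=26 take 25, i++
i=6 j=5: A[i]=26<=B[j]=26 take 26, i++
i=7 j=5: A[i]=27>B[j]=26 take 26, j++
i=7 j=6: A[i]=27<=B[j]=29 take 27, i++
i=8 j=6: A[i]=36>B[j]=29 take 29, j++
i=8 j=7: A[i]=36<=B[j]=37 take 36, i++
i=9 j=7: A[i]=39>B[j]=37 take 37, j++

i=9, j=8, merged so far=[0, 6, 8, 11, 12, 12, 16, 16, 18, 22, 25, 26, 26, 27, 29, 36, 37]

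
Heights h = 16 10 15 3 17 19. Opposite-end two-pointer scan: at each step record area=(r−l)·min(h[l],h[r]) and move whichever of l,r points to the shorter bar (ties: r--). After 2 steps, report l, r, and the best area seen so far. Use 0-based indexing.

l=0 r=5: min(16,19)*5=80 best=80 *, l++
l=1 r=5: min(10,19)*4=40 best=80, l++

l=2, r=5, best area=80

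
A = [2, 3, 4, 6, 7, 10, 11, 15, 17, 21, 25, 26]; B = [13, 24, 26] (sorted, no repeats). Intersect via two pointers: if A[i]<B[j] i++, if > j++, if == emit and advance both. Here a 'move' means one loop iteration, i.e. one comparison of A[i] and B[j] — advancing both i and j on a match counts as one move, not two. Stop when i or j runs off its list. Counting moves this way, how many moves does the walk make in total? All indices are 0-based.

i=0 j=0: 2<13, i++
i=1 j=0: 3<13, i++
i=2 j=0: 4<13, i++
i=3 j=0: 6<13, i++
i=4 j=0: 7<13, i++
i=5 j=0: 10<13, i++
i=6 j=0: 11<13, i++
i=7 j=0: 15>13, j++
i=7 j=1: 15<24, i++
i=8 j=1: 17<24, i++
i=9 j=1: 21<24, i++
i=10 j=1: 25>24, j++
i=10 j=2: 25<26, i++
i=11 j=2: 26==26 emit, i++,j++

14 moves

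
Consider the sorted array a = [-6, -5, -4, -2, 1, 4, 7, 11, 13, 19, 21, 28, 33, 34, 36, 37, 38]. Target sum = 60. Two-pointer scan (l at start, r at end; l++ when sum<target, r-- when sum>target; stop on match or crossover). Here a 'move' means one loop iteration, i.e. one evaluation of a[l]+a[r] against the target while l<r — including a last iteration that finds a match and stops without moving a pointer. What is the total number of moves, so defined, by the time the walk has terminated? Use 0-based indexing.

16 moves

l=0 r=16: -6+38=32 <60, l++
l=1 r=16: -5+38=33 <60, l++
l=2 r=16: -4+38=34 <60, l++
l=3 r=16: -2+38=36 <60, l++
l=4 r=16: 1+38=39 <60, l++
l=5 r=16: 4+38=42 <60, l++
l=6 r=16: 7+38=45 <60, l++
l=7 r=16: 11+38=49 <60, l++
l=8 r=16: 13+38=51 <60, l++
l=9 r=16: 19+38=57 <60, l++
l=10 r=16: 21+38=59 <60, l++
l=11 r=16: 28+38=66 >60, r--
l=11 r=15: 28+37=65 >60, r--
l=11 r=14: 28+36=64 >60, r--
l=11 r=13: 28+34=62 >60, r--
l=11 r=12: 28+33=61 >60, r--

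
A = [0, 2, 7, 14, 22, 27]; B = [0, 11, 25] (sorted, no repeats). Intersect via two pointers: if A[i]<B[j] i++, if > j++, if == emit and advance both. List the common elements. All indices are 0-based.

intersection = [0]

i=0 j=0: 0==0 emit, i++,j++
i=1 j=1: 2<11, i++
i=2 j=1: 7<11, i++
i=3 j=1: 14>11, j++
i=3 j=2: 14<25, i++
i=4 j=2: 22<25, i++
i=5 j=2: 27>25, j++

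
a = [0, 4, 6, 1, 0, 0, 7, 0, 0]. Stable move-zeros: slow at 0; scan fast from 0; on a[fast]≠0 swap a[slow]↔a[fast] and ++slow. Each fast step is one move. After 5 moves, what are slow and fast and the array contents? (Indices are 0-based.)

slow=3, fast=5, a=[4, 6, 1, 0, 0, 0, 7, 0, 0]

slow=0 fast=0: a[fast]=0, fast++
slow=0 fast=1: a[fast]=4≠0 swap→a[0]=4, slow++,fast++
slow=1 fast=2: a[fast]=6≠0 swap→a[1]=6, slow++,fast++
slow=2 fast=3: a[fast]=1≠0 swap→a[2]=1, slow++,fast++
slow=3 fast=4: a[fast]=0, fast++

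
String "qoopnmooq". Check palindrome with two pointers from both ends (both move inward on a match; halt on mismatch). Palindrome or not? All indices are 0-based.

[0,8] 'q'=='q' → l++,r--
[1,7] 'o'=='o' → l++,r--
[2,6] 'o'=='o' → l++,r--
[3,5] 'p'!='m' → stop

not a palindrome (mismatch at 3,5)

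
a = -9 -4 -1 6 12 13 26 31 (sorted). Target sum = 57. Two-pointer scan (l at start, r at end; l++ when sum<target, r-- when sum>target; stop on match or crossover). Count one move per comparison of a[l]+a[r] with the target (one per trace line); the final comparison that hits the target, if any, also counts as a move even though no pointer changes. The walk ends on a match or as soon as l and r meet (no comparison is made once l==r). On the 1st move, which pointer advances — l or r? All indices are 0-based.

l

l=0 r=7: -9+31=22 <57, l++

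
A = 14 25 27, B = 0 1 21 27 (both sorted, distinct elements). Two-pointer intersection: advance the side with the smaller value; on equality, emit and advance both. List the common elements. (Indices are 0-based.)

[i=0,j=0] 14>0 → j++
[i=0,j=1] 14>1 → j++
[i=0,j=2] 14<21 → i++
[i=1,j=2] 25>21 → j++
[i=1,j=3] 25<27 → i++
[i=2,j=3] 27==27 emit → i++,j++

intersection = [27]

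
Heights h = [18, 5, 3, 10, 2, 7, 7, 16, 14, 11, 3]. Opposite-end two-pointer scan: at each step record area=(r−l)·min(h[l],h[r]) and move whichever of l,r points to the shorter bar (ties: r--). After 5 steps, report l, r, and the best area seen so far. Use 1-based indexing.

l=1, r=6, best area=112

l=1 r=11: min(18,3)*10=30 best=30 *, r--
l=1 r=10: min(18,11)*9=99 best=99 *, r--
l=1 r=9: min(18,14)*8=112 best=112 *, r--
l=1 r=8: min(18,16)*7=112 best=112, r--
l=1 r=7: min(18,7)*6=42 best=112, r--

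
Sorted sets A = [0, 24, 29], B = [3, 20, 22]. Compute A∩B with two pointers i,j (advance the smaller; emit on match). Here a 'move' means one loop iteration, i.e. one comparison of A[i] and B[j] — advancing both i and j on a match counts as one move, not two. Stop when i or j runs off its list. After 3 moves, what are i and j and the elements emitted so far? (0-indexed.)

i=1, j=2, emitted=[]

[i=0,j=0] 0<3 → i++
[i=1,j=0] 24>3 → j++
[i=1,j=1] 24>20 → j++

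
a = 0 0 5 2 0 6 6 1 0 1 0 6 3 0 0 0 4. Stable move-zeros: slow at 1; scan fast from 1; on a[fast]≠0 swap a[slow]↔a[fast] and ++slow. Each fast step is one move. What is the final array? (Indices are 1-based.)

[5, 2, 6, 6, 1, 1, 6, 3, 4, 0, 0, 0, 0, 0, 0, 0, 0]

slow=1 fast=1: a[fast]=0, fast++
slow=1 fast=2: a[fast]=0, fast++
slow=1 fast=3: a[fast]=5≠0 swap→a[1]=5, slow++,fast++
slow=2 fast=4: a[fast]=2≠0 swap→a[2]=2, slow++,fast++
slow=3 fast=5: a[fast]=0, fast++
slow=3 fast=6: a[fast]=6≠0 swap→a[3]=6, slow++,fast++
slow=4 fast=7: a[fast]=6≠0 swap→a[4]=6, slow++,fast++
slow=5 fast=8: a[fast]=1≠0 swap→a[5]=1, slow++,fast++
slow=6 fast=9: a[fast]=0, fast++
slow=6 fast=10: a[fast]=1≠0 swap→a[6]=1, slow++,fast++
slow=7 fast=11: a[fast]=0, fast++
slow=7 fast=12: a[fast]=6≠0 swap→a[7]=6, slow++,fast++
slow=8 fast=13: a[fast]=3≠0 swap→a[8]=3, slow++,fast++
slow=9 fast=14: a[fast]=0, fast++
slow=9 fast=15: a[fast]=0, fast++
slow=9 fast=16: a[fast]=0, fast++
slow=9 fast=17: a[fast]=4≠0 swap→a[9]=4, slow++,fast++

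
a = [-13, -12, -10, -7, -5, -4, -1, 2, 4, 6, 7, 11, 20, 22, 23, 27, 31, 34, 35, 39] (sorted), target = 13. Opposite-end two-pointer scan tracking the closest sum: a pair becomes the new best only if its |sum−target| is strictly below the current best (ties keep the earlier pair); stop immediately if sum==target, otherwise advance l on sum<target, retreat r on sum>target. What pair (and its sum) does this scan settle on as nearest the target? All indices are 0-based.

[0,19] -13+39=26 d=13 * → r--
[0,18] -13+35=22 d=9 * → r--
[0,17] -13+34=21 d=8 * → r--
[0,16] -13+31=18 d=5 * → r--
[0,15] -13+27=14 d=1 * → r--
[0,14] -13+23=10 d=3 → l++
[1,14] -12+23=11 d=2 → l++
[2,14] -10+23=13 d=0 * → stop

pair (-10, 23) with sum 13 (|Δ|=0)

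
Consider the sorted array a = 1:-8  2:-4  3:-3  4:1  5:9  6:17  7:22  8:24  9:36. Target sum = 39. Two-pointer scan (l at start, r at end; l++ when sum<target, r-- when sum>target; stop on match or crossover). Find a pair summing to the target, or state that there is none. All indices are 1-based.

l=1 r=9: -8+36=28 <39, l++
l=2 r=9: -4+36=32 <39, l++
l=3 r=9: -3+36=33 <39, l++
l=4 r=9: 1+36=37 <39, l++
l=5 r=9: 9+36=45 >39, r--
l=5 r=8: 9+24=33 <39, l++
l=6 r=8: 17+24=41 >39, r--
l=6 r=7: 17+22=39, found

(17, 22)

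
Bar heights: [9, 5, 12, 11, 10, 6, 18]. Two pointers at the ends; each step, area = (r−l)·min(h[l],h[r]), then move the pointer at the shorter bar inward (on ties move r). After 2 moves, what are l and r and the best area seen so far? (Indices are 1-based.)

l=1 r=7: min(9,18)*6=54 best=54 *, l++
l=2 r=7: min(5,18)*5=25 best=54, l++

l=3, r=7, best area=54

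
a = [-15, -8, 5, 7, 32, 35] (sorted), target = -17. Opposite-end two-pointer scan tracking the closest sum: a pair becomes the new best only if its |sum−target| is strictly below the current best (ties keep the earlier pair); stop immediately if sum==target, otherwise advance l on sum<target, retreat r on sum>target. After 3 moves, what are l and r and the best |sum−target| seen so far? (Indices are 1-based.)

l=1, r=3, best |Δ|=9

l=1 r=6: -15+35=20 d=37 *, r--
l=1 r=5: -15+32=17 d=34 *, r--
l=1 r=4: -15+7=-8 d=9 *, r--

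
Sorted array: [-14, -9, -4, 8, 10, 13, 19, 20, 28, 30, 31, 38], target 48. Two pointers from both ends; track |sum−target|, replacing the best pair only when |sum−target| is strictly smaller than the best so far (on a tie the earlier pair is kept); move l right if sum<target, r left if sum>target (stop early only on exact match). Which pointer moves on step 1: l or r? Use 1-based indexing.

[1,12] -14+38=24 d=24 * → l++

l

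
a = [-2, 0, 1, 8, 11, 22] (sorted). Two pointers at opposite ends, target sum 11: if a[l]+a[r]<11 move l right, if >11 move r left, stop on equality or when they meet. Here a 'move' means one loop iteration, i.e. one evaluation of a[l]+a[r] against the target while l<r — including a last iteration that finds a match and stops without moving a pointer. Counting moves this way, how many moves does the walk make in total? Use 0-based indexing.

l=0 r=5: -2+22=20 >11, r--
l=0 r=4: -2+11=9 <11, l++
l=1 r=4: 0+11=11, found

3 moves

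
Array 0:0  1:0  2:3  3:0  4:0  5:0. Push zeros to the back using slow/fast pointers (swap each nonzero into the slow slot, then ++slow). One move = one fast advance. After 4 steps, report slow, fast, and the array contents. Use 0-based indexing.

(s=0,f=0) a[fast]=0 → fast++
(s=0,f=1) a[fast]=0 → fast++
(s=0,f=2) a[fast]=3≠0 swap→a[0]=3 → slow++,fast++
(s=1,f=3) a[fast]=0 → fast++

slow=1, fast=4, a=[3, 0, 0, 0, 0, 0]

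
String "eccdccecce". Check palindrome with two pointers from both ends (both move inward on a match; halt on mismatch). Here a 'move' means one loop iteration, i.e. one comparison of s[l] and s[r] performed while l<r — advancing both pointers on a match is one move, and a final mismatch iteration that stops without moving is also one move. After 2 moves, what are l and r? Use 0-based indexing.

l=2, r=7

l=0 r=9: 'e'=='e', l++,r--
l=1 r=8: 'c'=='c', l++,r--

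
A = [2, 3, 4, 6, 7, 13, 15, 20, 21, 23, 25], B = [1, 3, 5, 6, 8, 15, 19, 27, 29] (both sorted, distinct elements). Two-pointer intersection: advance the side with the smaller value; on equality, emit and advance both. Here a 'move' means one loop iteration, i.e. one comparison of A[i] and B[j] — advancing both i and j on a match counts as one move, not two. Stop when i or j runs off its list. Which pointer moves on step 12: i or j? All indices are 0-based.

i=0 j=0: 2>1, j++
i=0 j=1: 2<3, i++
i=1 j=1: 3==3 emit, i++,j++
i=2 j=2: 4<5, i++
i=3 j=2: 6>5, j++
i=3 j=3: 6==6 emit, i++,j++
i=4 j=4: 7<8, i++
i=5 j=4: 13>8, j++
i=5 j=5: 13<15, i++
i=6 j=5: 15==15 emit, i++,j++
i=7 j=6: 20>19, j++
i=7 j=7: 20<27, i++

i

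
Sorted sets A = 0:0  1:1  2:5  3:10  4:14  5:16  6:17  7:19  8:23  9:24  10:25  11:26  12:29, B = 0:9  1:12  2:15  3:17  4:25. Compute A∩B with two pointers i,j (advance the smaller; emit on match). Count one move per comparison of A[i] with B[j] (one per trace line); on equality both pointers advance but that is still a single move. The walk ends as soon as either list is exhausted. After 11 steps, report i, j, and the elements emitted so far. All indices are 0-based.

i=0 j=0: 0<9, i++
i=1 j=0: 1<9, i++
i=2 j=0: 5<9, i++
i=3 j=0: 10>9, j++
i=3 j=1: 10<12, i++
i=4 j=1: 14>12, j++
i=4 j=2: 14<15, i++
i=5 j=2: 16>15, j++
i=5 j=3: 16<17, i++
i=6 j=3: 17==17 emit, i++,j++
i=7 j=4: 19<25, i++

i=8, j=4, emitted=[17]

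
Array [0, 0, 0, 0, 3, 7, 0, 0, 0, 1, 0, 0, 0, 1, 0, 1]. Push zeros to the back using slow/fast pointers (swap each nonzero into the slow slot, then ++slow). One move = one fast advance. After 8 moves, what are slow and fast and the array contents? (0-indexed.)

(s=0,f=0) a[fast]=0 → fast++
(s=0,f=1) a[fast]=0 → fast++
(s=0,f=2) a[fast]=0 → fast++
(s=0,f=3) a[fast]=0 → fast++
(s=0,f=4) a[fast]=3≠0 swap→a[0]=3 → slow++,fast++
(s=1,f=5) a[fast]=7≠0 swap→a[1]=7 → slow++,fast++
(s=2,f=6) a[fast]=0 → fast++
(s=2,f=7) a[fast]=0 → fast++

slow=2, fast=8, a=[3, 7, 0, 0, 0, 0, 0, 0, 0, 1, 0, 0, 0, 1, 0, 1]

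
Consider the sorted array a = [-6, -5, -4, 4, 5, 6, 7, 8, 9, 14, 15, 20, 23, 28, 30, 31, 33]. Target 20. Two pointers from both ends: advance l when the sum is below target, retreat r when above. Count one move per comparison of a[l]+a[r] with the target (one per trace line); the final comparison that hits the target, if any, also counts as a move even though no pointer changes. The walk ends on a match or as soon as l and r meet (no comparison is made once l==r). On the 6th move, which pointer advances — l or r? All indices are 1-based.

l=1 r=17: -6+33=27 >20, r--
l=1 r=16: -6+31=25 >20, r--
l=1 r=15: -6+30=24 >20, r--
l=1 r=14: -6+28=22 >20, r--
l=1 r=13: -6+23=17 <20, l++
l=2 r=13: -5+23=18 <20, l++

l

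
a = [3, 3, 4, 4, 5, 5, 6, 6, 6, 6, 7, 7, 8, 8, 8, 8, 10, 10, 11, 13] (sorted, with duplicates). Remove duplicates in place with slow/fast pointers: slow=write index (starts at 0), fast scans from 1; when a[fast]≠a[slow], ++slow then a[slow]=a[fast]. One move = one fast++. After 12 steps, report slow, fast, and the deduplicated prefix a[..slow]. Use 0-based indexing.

slow=5, fast=13, prefix=[3, 4, 5, 6, 7, 8]

(s=0,f=1) a[fast]=3=a[slow] dup → fast++
(s=0,f=2) a[fast]=4≠a[slow]=3 write a[1]=4 → slow++,fast++
(s=1,f=3) a[fast]=4=a[slow] dup → fast++
(s=1,f=4) a[fast]=5≠a[slow]=4 write a[2]=5 → slow++,fast++
(s=2,f=5) a[fast]=5=a[slow] dup → fast++
(s=2,f=6) a[fast]=6≠a[slow]=5 write a[3]=6 → slow++,fast++
(s=3,f=7) a[fast]=6=a[slow] dup → fast++
(s=3,f=8) a[fast]=6=a[slow] dup → fast++
(s=3,f=9) a[fast]=6=a[slow] dup → fast++
(s=3,f=10) a[fast]=7≠a[slow]=6 write a[4]=7 → slow++,fast++
(s=4,f=11) a[fast]=7=a[slow] dup → fast++
(s=4,f=12) a[fast]=8≠a[slow]=7 write a[5]=8 → slow++,fast++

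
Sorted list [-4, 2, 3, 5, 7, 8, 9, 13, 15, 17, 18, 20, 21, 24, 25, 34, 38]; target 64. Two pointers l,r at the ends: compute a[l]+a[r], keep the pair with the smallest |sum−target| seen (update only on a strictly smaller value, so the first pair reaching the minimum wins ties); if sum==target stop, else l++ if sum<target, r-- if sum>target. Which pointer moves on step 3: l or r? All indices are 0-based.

[0,16] -4+38=34 d=30 * → l++
[1,16] 2+38=40 d=24 * → l++
[2,16] 3+38=41 d=23 * → l++

l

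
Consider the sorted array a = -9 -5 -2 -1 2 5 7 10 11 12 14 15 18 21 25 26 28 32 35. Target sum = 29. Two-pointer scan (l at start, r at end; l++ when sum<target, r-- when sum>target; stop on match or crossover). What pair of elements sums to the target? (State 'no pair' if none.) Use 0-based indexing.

(11, 18)

[0,18] -9+35=26 <29 → l++
[1,18] -5+35=30 >29 → r--
[1,17] -5+32=27 <29 → l++
[2,17] -2+32=30 >29 → r--
[2,16] -2+28=26 <29 → l++
[3,16] -1+28=27 <29 → l++
[4,16] 2+28=30 >29 → r--
[4,15] 2+26=28 <29 → l++
[5,15] 5+26=31 >29 → r--
[5,14] 5+25=30 >29 → r--
[5,13] 5+21=26 <29 → l++
[6,13] 7+21=28 <29 → l++
[7,13] 10+21=31 >29 → r--
[7,12] 10+18=28 <29 → l++
[8,12] 11+18=29 → found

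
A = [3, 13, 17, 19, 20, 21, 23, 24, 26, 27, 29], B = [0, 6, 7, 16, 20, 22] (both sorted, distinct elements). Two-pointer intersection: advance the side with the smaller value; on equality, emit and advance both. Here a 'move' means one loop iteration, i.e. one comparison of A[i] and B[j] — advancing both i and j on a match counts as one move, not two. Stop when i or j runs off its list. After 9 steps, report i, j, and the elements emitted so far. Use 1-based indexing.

i=1 j=1: 3>0, j++
i=1 j=2: 3<6, i++
i=2 j=2: 13>6, j++
i=2 j=3: 13>7, j++
i=2 j=4: 13<16, i++
i=3 j=4: 17>16, j++
i=3 j=5: 17<20, i++
i=4 j=5: 19<20, i++
i=5 j=5: 20==20 emit, i++,j++

i=6, j=6, emitted=[20]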